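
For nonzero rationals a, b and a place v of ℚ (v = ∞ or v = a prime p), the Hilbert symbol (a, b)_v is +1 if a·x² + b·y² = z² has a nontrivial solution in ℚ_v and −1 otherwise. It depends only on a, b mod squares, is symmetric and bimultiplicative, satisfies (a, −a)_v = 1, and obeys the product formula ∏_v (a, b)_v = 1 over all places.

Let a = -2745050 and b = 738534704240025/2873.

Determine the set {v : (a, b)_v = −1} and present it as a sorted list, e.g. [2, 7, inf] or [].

[7, 11, 23, 31]

(a, b) ≡ (-109802, 17) mod (ℚ^×)²; places V = {2, 3, 5, 7, 11, 13, 17, 23, 31, ∞}.
(a,b)_17: α=0, u≡8; β=-1, v≡16 (mod 17); (8|17)=+1, (16|17)=+1; sign (−1)^0·+1^-1·+1^0 = +1.
(a,b)_11: α=1, u≡7; β=4, v≡10 (mod 11); (7|11)=-1, (10|11)=-1; sign (−1)^0·-1^4·-1^1 = -1.
(a,b)_7: α=1, u≡4; β=2, v≡5 (mod 7); (4|7)=+1, (5|7)=-1; sign (−1)^0·+1^2·-1^1 = -1.
(a,b)_5: α=2, u≡3; β=2, v≡2 (mod 5); (3|5)=-1, (2|5)=-1; sign (−1)^0·-1^2·-1^2 = +1.
(a,b)_3: α=0, u≡1; β=4, v≡2 (mod 3); (1|3)=+1, (2|3)=-1; sign (−1)^0·+1^4·-1^0 = +1.
(a,b)_23: α=1, u≡20; β=2, v≡17 (mod 23); (20|23)=-1, (17|23)=-1; sign (−1)^0·-1^2·-1^1 = -1.
(a,b)_31: α=1, u≡17; β=2, v≡17 (mod 31); (17|31)=-1, (17|31)=-1; sign (−1)^0·-1^2·-1^1 = -1.
(a,b)_∞: sgn(-109802)=−, sgn(17)=+, so +1.
(a,b)_2: α=1, β=0; u≡3, v≡1 (mod 8); ε(u)ε(v)=1·0, αω(v)=1·0, βω(u)=0·1; sum ≡ 0  ⇒  +1.
(a,b)_13: α=0, u≡4; β=-2, v≡1 (mod 13); (4|13)=+1, (1|13)=+1; sign (−1)^0·+1^-2·+1^0 = +1.
|Ram(-109802, 17)| = 4, even; anisotropic at {7, 11, 23, 31}.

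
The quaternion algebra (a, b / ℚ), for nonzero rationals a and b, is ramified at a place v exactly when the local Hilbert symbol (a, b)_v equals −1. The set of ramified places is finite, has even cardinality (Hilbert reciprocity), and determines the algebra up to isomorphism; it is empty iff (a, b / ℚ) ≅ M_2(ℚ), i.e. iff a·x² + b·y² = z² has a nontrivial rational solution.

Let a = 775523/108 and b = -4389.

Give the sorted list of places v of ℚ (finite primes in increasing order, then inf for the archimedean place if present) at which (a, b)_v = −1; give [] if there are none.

(a, b) ≡ (969, -4389) mod (ℚ^×)²; places V = {2, 3, 7, 11, 17, 19, ∞}.
(a,b)_2: α=-2, β=0; u≡1, v≡3 (mod 8); ε(u)ε(v)=0·1, αω(v)=-2·1, βω(u)=0·0; sum ≡ 0  ⇒  +1.
(a,b)_∞: sgn(969)=+, sgn(-4389)=−, so +1.
(a,b)_3: α=-3, u≡2; β=1, v≡1 (mod 3); (2|3)=-1, (1|3)=+1; sign (−1)^1·-1^1·+1^-3 = +1.
(a,b)_19: α=1, u≡15; β=1, v≡16 (mod 19); (15|19)=-1, (16|19)=+1; sign (−1)^1·-1^1·+1^1 = +1.
(a,b)_17: α=1, u≡7; β=0, v≡14 (mod 17); (7|17)=-1, (14|17)=-1; sign (−1)^0·-1^0·-1^1 = -1.
(a,b)_11: α=0, u≡5; β=1, v≡8 (mod 11); (5|11)=+1, (8|11)=-1; sign (−1)^0·+1^1·-1^0 = +1.
(a,b)_7: α=4, u≡5; β=1, v≡3 (mod 7); (5|7)=-1, (3|7)=-1; sign (−1)^0·-1^1·-1^4 = -1.
|Ram(969, -4389)| = 2, even; anisotropic at {7, 17}.

[7, 17]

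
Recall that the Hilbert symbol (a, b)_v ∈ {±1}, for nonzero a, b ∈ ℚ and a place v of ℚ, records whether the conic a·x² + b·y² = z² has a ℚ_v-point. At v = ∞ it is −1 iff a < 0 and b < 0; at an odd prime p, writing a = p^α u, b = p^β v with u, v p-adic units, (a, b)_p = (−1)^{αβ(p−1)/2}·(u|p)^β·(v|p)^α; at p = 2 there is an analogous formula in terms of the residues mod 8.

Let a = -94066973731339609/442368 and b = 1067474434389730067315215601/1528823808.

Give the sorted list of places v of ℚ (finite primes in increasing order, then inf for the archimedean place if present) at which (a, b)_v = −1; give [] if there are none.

(a, b) ≡ (-3, 2002) mod (ℚ^×)²; places V = {2, 3, 7, 11, 13, 37, ∞}.
(a,b)_11: α=2, u≡6; β=3, v≡2 (mod 11); (6|11)=-1, (2|11)=-1; sign (−1)^0·-1^3·-1^2 = -1.
(a,b)_37: α=2, u≡12; β=4, v≡26 (mod 37); (12|37)=+1, (26|37)=+1; sign (−1)^0·+1^4·+1^2 = +1.
(a,b)_13: α=6, u≡4; β=9, v≡11 (mod 13); (4|13)=+1, (11|13)=-1; sign (−1)^0·+1^9·-1^6 = +1.
(a,b)_2: α=-14, β=-21; u≡5, v≡1 (mod 8); ε(u)ε(v)=0·0, αω(v)=-14·0, βω(u)=-21·1; sum ≡ 1  ⇒  -1.
(a,b)_3: α=-3, u≡2; β=-6, v≡1 (mod 3); (2|3)=-1, (1|3)=+1; sign (−1)^0·-1^-6·+1^-3 = +1.
(a,b)_∞: sgn(-3)=−, sgn(2002)=+, so +1.
(a,b)_7: α=6, u≡2; β=9, v≡5 (mod 7); (2|7)=+1, (5|7)=-1; sign (−1)^0·+1^9·-1^6 = +1.
|Ram(-3, 2002)| = 2, even; anisotropic at {2, 11}.

[2, 11]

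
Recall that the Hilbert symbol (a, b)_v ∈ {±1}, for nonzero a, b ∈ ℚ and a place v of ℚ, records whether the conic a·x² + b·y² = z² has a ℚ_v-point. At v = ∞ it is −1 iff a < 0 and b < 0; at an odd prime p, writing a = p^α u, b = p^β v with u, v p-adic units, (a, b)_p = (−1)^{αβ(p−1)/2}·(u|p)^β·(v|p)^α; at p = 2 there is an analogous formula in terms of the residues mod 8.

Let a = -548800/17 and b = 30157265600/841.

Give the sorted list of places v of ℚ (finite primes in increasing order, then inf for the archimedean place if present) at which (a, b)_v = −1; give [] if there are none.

(a, b) ≡ (-119, 11) mod (ℚ^×)²; places V = {2, 5, 7, 11, 17, 29, ∞}.
(a,b)_7: α=3, u≡1; β=2, v≡1 (mod 7); (1|7)=+1, (1|7)=+1; sign (−1)^0·+1^2·+1^3 = +1.
(a,b)_5: α=2, u≡4; β=2, v≡4 (mod 5); (4|5)=+1, (4|5)=+1; sign (−1)^0·+1^2·+1^2 = +1.
(a,b)_∞: sgn(-119)=−, sgn(11)=+, so +1.
(a,b)_29: α=0, u≡10; β=-2, v≡10 (mod 29); (10|29)=-1, (10|29)=-1; sign (−1)^0·-1^-2·-1^0 = +1.
(a,b)_2: α=6, β=6; u≡1, v≡3 (mod 8); ε(u)ε(v)=0·1, αω(v)=6·1, βω(u)=6·0; sum ≡ 0  ⇒  +1.
(a,b)_11: α=0, u≡2; β=3, v≡4 (mod 11); (2|11)=-1, (4|11)=+1; sign (−1)^0·-1^3·+1^0 = -1.
(a,b)_17: α=-1, u≡11; β=2, v≡6 (mod 17); (11|17)=-1, (6|17)=-1; sign (−1)^0·-1^2·-1^-1 = -1.
Ram(-119, 11) = {11, 17}; no ℚ_11-point on the conic.

[11, 17]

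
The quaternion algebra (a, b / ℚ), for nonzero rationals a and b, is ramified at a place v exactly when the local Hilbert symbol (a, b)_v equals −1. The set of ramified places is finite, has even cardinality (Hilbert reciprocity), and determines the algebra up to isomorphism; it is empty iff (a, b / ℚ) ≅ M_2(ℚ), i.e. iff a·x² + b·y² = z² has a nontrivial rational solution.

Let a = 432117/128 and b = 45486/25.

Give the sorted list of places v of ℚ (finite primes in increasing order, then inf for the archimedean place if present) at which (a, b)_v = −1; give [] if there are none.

Mod squares: a ≡ 266, b ≡ 14. Check v ∈ {∞, 2, 3, 5, 7, 19}.
v=5: a=5^0·(≡4), b=5^-2·(≡1) mod 5; (4|5)=+1, (1|5)=+1; (−1)^{0·-2·2}·(+1)^-2·(+1)^0 = +1.
v=19: a=19^3·(≡14), b=19^2·(≡2) mod 19; (14|19)=-1, (2|19)=-1; (−1)^{3·2·9}·(-1)^2·(-1)^3 = -1.
v=7: a=7^1·(≡6), b=7^1·(≡4) mod 7; (6|7)=-1, (4|7)=+1; (−1)^{1·1·3}·(-1)^1·(+1)^1 = +1.
v=∞: 266 > 0 and 14 > 0  ⇒  (a,b)_∞ = +1.
v=2: v_2(a)=-7, v_2(b)=1; units ≡ 5, 7 (mod 8); ε·ε+αω+βω = 0·1+-7·0+1·1 ≡ 1  ⇒  (a,b)_2 = -1.
v=3: a=3^2·(≡2), b=3^2·(≡2) mod 3; (2|3)=-1, (2|3)=-1; (−1)^{2·2·1}·(-1)^2·(-1)^2 = +1.
|Ram(266, 14)| = 2, even; anisotropic at {2, 19}.

[2, 19]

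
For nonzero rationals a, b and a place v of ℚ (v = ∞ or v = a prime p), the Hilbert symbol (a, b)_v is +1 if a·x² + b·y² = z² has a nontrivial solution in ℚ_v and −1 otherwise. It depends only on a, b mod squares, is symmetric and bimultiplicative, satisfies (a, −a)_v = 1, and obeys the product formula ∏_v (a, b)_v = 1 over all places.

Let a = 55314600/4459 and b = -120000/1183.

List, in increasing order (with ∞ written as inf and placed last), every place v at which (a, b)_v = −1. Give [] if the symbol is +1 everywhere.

[3, 7, 13, 29]

(a, b) ≡ (174174, -21) mod (ℚ^×)²; places V = {2, 3, 5, 7, 11, 13, 17, 29, ∞}.
(a,b)_3: α=1, u≡2; β=1, v≡2 (mod 3); (2|3)=-1, (2|3)=-1; sign (−1)^1·-1^1·-1^1 = -1.
(a,b)_2: α=3, β=6; u≡7, v≡3 (mod 8); ε(u)ε(v)=1·1, αω(v)=3·1, βω(u)=6·0; sum ≡ 0  ⇒  +1.
(a,b)_13: α=-1, u≡11; β=-2, v≡6 (mod 13); (11|13)=-1, (6|13)=-1; sign (−1)^0·-1^-2·-1^-1 = -1.
(a,b)_5: α=2, u≡1; β=4, v≡1 (mod 5); (1|5)=+1, (1|5)=+1; sign (−1)^0·+1^4·+1^2 = +1.
(a,b)_11: α=1, u≡4; β=0, v≡9 (mod 11); (4|11)=+1, (9|11)=+1; sign (−1)^0·+1^0·+1^1 = +1.
(a,b)_17: α=2, u≡13; β=0, v≡2 (mod 17); (13|17)=+1, (2|17)=+1; sign (−1)^0·+1^0·+1^2 = +1.
(a,b)_∞: sgn(174174)=+, sgn(-21)=−, so +1.
(a,b)_7: α=-3, u≡2; β=-1, v≡1 (mod 7); (2|7)=+1, (1|7)=+1; sign (−1)^1·+1^-1·+1^-3 = -1.
(a,b)_29: α=1, u≡19; β=0, v≡19 (mod 29); (19|29)=-1, (19|29)=-1; sign (−1)^0·-1^0·-1^1 = -1.
(174174, -21 / ℚ) ramifies at {3, 7, 13, 29}: a division algebra.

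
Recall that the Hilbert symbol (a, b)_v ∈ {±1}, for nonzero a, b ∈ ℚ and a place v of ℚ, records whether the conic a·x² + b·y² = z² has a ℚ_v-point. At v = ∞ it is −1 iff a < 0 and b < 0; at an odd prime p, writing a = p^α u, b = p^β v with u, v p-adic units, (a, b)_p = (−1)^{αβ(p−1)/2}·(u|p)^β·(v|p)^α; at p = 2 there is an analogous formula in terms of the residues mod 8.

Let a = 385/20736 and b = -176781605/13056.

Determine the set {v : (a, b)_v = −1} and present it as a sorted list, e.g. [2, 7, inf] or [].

Mod squares: a ≡ 385, b ≡ -440895. Check v ∈ {∞, 2, 3, 5, 7, 11, 13, 17, 19}.
v=17: a=17^0·(≡10), b=17^-1·(≡6) mod 17; (10|17)=-1, (6|17)=-1; (−1)^{0·-1·8}·(-1)^-1·(-1)^0 = -1.
v=5: a=5^1·(≡2), b=5^1·(≡4) mod 5; (2|5)=-1, (4|5)=+1; (−1)^{1·1·2}·(-1)^1·(+1)^1 = -1.
v=13: a=13^0·(≡8), b=13^3·(≡11) mod 13; (8|13)=-1, (11|13)=-1; (−1)^{0·3·6}·(-1)^3·(-1)^0 = -1.
v=11: a=11^1·(≡2), b=11^2·(≡7) mod 11; (2|11)=-1, (7|11)=-1; (−1)^{1·2·5}·(-1)^2·(-1)^1 = -1.
v=7: a=7^1·(≡3), b=7^1·(≡1) mod 7; (3|7)=-1, (1|7)=+1; (−1)^{1·1·3}·(-1)^1·(+1)^1 = +1.
v=3: a=3^-4·(≡1), b=3^-1·(≡2) mod 3; (1|3)=+1, (2|3)=-1; (−1)^{-4·-1·1}·(+1)^-1·(-1)^-4 = +1.
v=19: a=19^0·(≡17), b=19^1·(≡8) mod 19; (17|19)=+1, (8|19)=-1; (−1)^{0·1·9}·(+1)^1·(-1)^0 = +1.
v=∞: 385 > 0 and -440895 < 0  ⇒  (a,b)_∞ = +1.
v=2: v_2(a)=-8, v_2(b)=-8; units ≡ 1, 1 (mod 8); ε·ε+αω+βω = 0·0+-8·0+-8·0 ≡ 0  ⇒  (a,b)_2 = +1.
(385, -440895 / ℚ) ramifies at {5, 11, 13, 17}: a division algebra.

[5, 11, 13, 17]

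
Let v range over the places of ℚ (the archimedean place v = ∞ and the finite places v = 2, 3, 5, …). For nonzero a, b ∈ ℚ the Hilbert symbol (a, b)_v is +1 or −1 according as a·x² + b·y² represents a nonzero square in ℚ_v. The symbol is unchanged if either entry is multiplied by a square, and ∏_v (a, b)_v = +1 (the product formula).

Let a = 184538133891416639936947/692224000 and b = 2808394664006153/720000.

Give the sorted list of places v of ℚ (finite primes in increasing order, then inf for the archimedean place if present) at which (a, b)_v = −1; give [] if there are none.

(a, b) ≡ (152830, 34) mod (ℚ^×)²; places V = {2, 3, 5, 13, 17, 29, 31, ∞}.
(a,b)_5: α=-3, u≡1; β=-4, v≡4 (mod 5); (1|5)=+1, (4|5)=+1; sign (−1)^0·+1^-4·+1^-3 = +1.
(a,b)_31: α=1, u≡4; β=2, v≡26 (mod 31); (4|31)=+1, (26|31)=-1; sign (−1)^0·+1^2·-1^1 = -1.
(a,b)_2: α=-15, β=-7; u≡7, v≡1 (mod 8); ε(u)ε(v)=1·0, αω(v)=-15·0, βω(u)=-7·0; sum ≡ 0  ⇒  +1.
(a,b)_29: α=9, u≡8; β=6, v≡25 (mod 29); (8|29)=-1, (25|29)=+1; sign (−1)^0·-1^6·+1^9 = +1.
(a,b)_3: α=0, u≡1; β=-2, v≡1 (mod 3); (1|3)=+1, (1|3)=+1; sign (−1)^0·+1^-2·+1^0 = +1.
(a,b)_∞: sgn(152830)=+, sgn(34)=+, so +1.
(a,b)_13: α=-2, u≡6; β=0, v≡5 (mod 13); (6|13)=-1, (5|13)=-1; sign (−1)^0·-1^0·-1^-2 = +1.
(a,b)_17: α=7, u≡5; β=3, v≡16 (mod 17); (5|17)=-1, (16|17)=+1; sign (−1)^0·-1^3·+1^7 = -1.
(152830, 34 / ℚ) ramifies at {17, 31}: a division algebra.

[17, 31]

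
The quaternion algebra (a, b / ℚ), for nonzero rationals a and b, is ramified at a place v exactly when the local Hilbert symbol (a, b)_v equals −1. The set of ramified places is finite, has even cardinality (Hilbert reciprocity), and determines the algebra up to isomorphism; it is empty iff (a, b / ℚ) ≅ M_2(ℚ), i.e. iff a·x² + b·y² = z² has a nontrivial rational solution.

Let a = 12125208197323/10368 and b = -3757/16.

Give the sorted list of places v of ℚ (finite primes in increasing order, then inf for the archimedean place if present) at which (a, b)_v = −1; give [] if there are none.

[13, 23]

(a, b) ≡ (10166, -13) mod (ℚ^×)²; places V = {2, 3, 13, 17, 23, ∞}.
(a,b)_∞: sgn(10166)=+, sgn(-13)=−, so +1.
(a,b)_17: α=5, u≡12; β=2, v≡13 (mod 17); (12|17)=-1, (13|17)=+1; sign (−1)^0·-1^2·+1^5 = +1.
(a,b)_23: α=1, u≡20; β=0, v≡11 (mod 23); (20|23)=-1, (11|23)=-1; sign (−1)^0·-1^0·-1^1 = -1.
(a,b)_2: α=-7, β=-4; u≡3, v≡3 (mod 8); ε(u)ε(v)=1·1, αω(v)=-7·1, βω(u)=-4·1; sum ≡ 0  ⇒  +1.
(a,b)_13: α=5, u≡5; β=1, v≡12 (mod 13); (5|13)=-1, (12|13)=+1; sign (−1)^0·-1^1·+1^5 = -1.
(a,b)_3: α=-4, u≡2; β=0, v≡2 (mod 3); (2|3)=-1, (2|3)=-1; sign (−1)^0·-1^0·-1^-4 = +1.
(10166, -13 / ℚ) ramifies at {13, 23}: a division algebra.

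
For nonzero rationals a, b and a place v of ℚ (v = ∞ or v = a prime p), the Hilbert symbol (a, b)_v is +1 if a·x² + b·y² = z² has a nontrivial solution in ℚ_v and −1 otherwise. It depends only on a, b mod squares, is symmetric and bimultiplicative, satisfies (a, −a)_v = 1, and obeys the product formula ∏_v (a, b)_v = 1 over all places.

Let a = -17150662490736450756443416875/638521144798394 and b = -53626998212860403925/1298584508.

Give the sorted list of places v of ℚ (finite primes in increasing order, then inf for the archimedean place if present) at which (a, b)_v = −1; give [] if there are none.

Mod squares: a ≡ -3647706942, b ≡ -12935131. Check v ∈ {∞, 2, 3, 5, 11, 13, 17, 19, 23, 29, 37, 41, 43, 47}.
v=37: a=37^2·(≡9), b=37^0·(≡35) mod 37; (9|37)=+1, (35|37)=-1; (−1)^{2·0·18}·(+1)^0·(-1)^2 = +1.
v=23: a=23^-3·(≡22), b=23^-1·(≡11) mod 23; (22|23)=-1, (11|23)=-1; (−1)^{-3·-1·11}·(-1)^-1·(-1)^-3 = -1.
v=47: a=47^3·(≡36), b=47^2·(≡17) mod 47; (36|47)=+1, (17|47)=+1; (−1)^{3·2·23}·(+1)^2·(+1)^3 = +1.
v=11: a=11^-1·(≡7), b=11^1·(≡4) mod 11; (7|11)=-1, (4|11)=+1; (−1)^{-1·1·5}·(-1)^1·(+1)^-1 = +1.
v=41: a=41^1·(≡31), b=41^1·(≡10) mod 41; (31|41)=+1, (10|41)=+1; (−1)^{1·1·20}·(+1)^1·(+1)^1 = +1.
v=17: a=17^-4·(≡10), b=17^-4·(≡9) mod 17; (10|17)=-1, (9|17)=+1; (−1)^{-4·-4·8}·(-1)^-4·(+1)^-4 = +1.
v=2: v_2(a)=-1, v_2(b)=-2; units ≡ 1, 5 (mod 8); ε·ε+αω+βω = 0·0+-1·1+-2·0 ≡ 1  ⇒  (a,b)_2 = -1.
v=5: a=5^4·(≡2), b=5^2·(≡1) mod 5; (2|5)=-1, (1|5)=+1; (−1)^{4·2·2}·(-1)^2·(+1)^4 = +1.
v=13: a=13^-4·(≡1), b=13^-2·(≡12) mod 13; (1|13)=+1, (12|13)=+1; (−1)^{-4·-2·6}·(+1)^-2·(+1)^-4 = +1.
v=29: a=29^1·(≡28), b=29^1·(≡27) mod 29; (28|29)=+1, (27|29)=-1; (−1)^{1·1·14}·(+1)^1·(-1)^1 = -1.
v=43: a=43^1·(≡35), b=43^1·(≡40) mod 43; (35|43)=+1, (40|43)=+1; (−1)^{1·1·21}·(+1)^1·(+1)^1 = -1.
v=∞: -3647706942 < 0 and -12935131 < 0  ⇒  (a,b)_∞ = -1.
v=19: a=19^2·(≡3), b=19^2·(≡18) mod 19; (3|19)=-1, (18|19)=-1; (−1)^{2·2·9}·(-1)^2·(-1)^2 = +1.
v=3: a=3^21·(≡2), b=3^14·(≡2) mod 3; (2|3)=-1, (2|3)=-1; (−1)^{21·14·1}·(-1)^14·(-1)^21 = -1.
(-3647706942, -12935131 / ℚ) ramifies at {2, 3, 23, 29, 43, ∞}: a division algebra.

[2, 3, 23, 29, 43, inf]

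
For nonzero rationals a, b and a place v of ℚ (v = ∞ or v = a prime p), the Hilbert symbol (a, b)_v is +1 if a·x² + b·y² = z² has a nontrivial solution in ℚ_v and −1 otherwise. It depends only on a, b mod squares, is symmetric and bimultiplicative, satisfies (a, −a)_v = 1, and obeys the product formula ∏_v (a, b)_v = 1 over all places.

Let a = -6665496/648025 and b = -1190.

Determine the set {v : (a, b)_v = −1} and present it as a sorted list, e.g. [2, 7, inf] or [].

Mod squares: a ≡ -6, b ≡ -1190. Check v ∈ {∞, 2, 3, 5, 7, 17, 23, 31}.
v=7: a=7^-2·(≡1), b=7^1·(≡5) mod 7; (1|7)=+1, (5|7)=-1; (−1)^{-2·1·3}·(+1)^1·(-1)^-2 = +1.
v=2: v_2(a)=3, v_2(b)=1; units ≡ 5, 5 (mod 8); ε·ε+αω+βω = 0·0+3·1+1·1 ≡ 0  ⇒  (a,b)_2 = +1.
v=5: a=5^-2·(≡4), b=5^1·(≡2) mod 5; (4|5)=+1, (2|5)=-1; (−1)^{-2·1·2}·(+1)^1·(-1)^-2 = +1.
v=17: a=17^2·(≡11), b=17^1·(≡15) mod 17; (11|17)=-1, (15|17)=+1; (−1)^{2·1·8}·(-1)^1·(+1)^2 = -1.
v=3: a=3^1·(≡1), b=3^0·(≡1) mod 3; (1|3)=+1, (1|3)=+1; (−1)^{1·0·1}·(+1)^0·(+1)^1 = +1.
v=∞: -6 < 0 and -1190 < 0  ⇒  (a,b)_∞ = -1.
v=23: a=23^-2·(≡7), b=23^0·(≡6) mod 23; (7|23)=-1, (6|23)=+1; (−1)^{-2·0·11}·(-1)^0·(+1)^-2 = +1.
v=31: a=31^2·(≡8), b=31^0·(≡19) mod 31; (8|31)=+1, (19|31)=+1; (−1)^{2·0·15}·(+1)^0·(+1)^2 = +1.
|Ram(-6, -1190)| = 2, even; anisotropic at {17, ∞}.

[17, inf]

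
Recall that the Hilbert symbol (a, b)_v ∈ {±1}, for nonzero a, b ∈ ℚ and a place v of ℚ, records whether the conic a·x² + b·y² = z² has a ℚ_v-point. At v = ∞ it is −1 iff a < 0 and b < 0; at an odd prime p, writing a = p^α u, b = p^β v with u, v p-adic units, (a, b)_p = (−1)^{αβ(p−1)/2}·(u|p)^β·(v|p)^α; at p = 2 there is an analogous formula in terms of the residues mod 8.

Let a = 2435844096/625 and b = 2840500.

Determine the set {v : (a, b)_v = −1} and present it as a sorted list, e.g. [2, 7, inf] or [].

[2, 29]

(a, b) ≡ (5394, 28405) mod (ℚ^×)²; places V = {2, 3, 5, 7, 13, 19, 23, 29, 31, ∞}.
(a,b)_∞: sgn(5394)=+, sgn(28405)=+, so +1.
(a,b)_13: α=0, u≡10; β=1, v≡9 (mod 13); (10|13)=+1, (9|13)=+1; sign (−1)^0·+1^1·+1^0 = +1.
(a,b)_23: α=0, u≡6; β=1, v≡13 (mod 23); (6|23)=+1, (13|23)=+1; sign (−1)^0·+1^1·+1^0 = +1.
(a,b)_7: α=2, u≡1; β=0, v≡5 (mod 7); (1|7)=+1, (5|7)=-1; sign (−1)^0·+1^0·-1^2 = +1.
(a,b)_5: α=-4, u≡1; β=3, v≡4 (mod 5); (1|5)=+1, (4|5)=+1; sign (−1)^0·+1^3·+1^-4 = +1.
(a,b)_2: α=11, β=2; u≡1, v≡5 (mod 8); ε(u)ε(v)=0·0, αω(v)=11·1, βω(u)=2·0; sum ≡ 1  ⇒  -1.
(a,b)_19: α=0, u≡11; β=1, v≡8 (mod 19); (11|19)=+1, (8|19)=-1; sign (−1)^0·+1^1·-1^0 = +1.
(a,b)_3: α=3, u≡1; β=0, v≡1 (mod 3); (1|3)=+1, (1|3)=+1; sign (−1)^0·+1^0·+1^3 = +1.
(a,b)_31: α=1, u≡8; β=0, v≡1 (mod 31); (8|31)=+1, (1|31)=+1; sign (−1)^0·+1^0·+1^1 = +1.
(a,b)_29: α=1, u≡26; β=0, v≡8 (mod 29); (26|29)=-1, (8|29)=-1; sign (−1)^0·-1^0·-1^1 = -1.
|Ram(5394, 28405)| = 2, even; anisotropic at {2, 29}.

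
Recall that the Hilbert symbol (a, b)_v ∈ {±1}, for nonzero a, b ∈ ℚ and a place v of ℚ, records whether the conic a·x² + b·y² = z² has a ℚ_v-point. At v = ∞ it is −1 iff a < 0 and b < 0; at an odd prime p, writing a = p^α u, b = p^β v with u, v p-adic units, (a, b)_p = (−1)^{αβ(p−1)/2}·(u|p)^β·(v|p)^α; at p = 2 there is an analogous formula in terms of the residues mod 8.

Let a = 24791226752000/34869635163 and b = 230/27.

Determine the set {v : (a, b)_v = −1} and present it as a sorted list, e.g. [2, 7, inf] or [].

(a, b) ≡ (3454485, 690) mod (ℚ^×)²; places V = {2, 3, 5, 11, 17, 19, 23, 29, 31, ∞}.
(a,b)_31: α=1, u≡21; β=0, v≡20 (mod 31); (21|31)=-1, (20|31)=+1; sign (−1)^0·-1^0·+1^1 = +1.
(a,b)_11: α=-6, u≡4; β=0, v≡2 (mod 11); (4|11)=+1, (2|11)=-1; sign (−1)^0·+1^0·-1^-6 = +1.
(a,b)_19: α=1, u≡4; β=0, v≡5 (mod 19); (4|19)=+1, (5|19)=+1; sign (−1)^0·+1^0·+1^1 = +1.
(a,b)_29: α=2, u≡25; β=0, v≡1 (mod 29); (25|29)=+1, (1|29)=+1; sign (−1)^0·+1^0·+1^2 = +1.
(a,b)_5: α=3, u≡2; β=1, v≡3 (mod 5); (2|5)=-1, (3|5)=-1; sign (−1)^0·-1^1·-1^3 = +1.
(a,b)_3: α=-9, u≡2; β=-3, v≡2 (mod 3); (2|3)=-1, (2|3)=-1; sign (−1)^1·-1^-3·-1^-9 = -1.
(a,b)_2: α=10, β=1; u≡5, v≡1 (mod 8); ε(u)ε(v)=0·0, αω(v)=10·0, βω(u)=1·1; sum ≡ 1  ⇒  -1.
(a,b)_17: α=1, u≡16; β=0, v≡6 (mod 17); (16|17)=+1, (6|17)=-1; sign (−1)^0·+1^0·-1^1 = -1.
(a,b)_23: α=1, u≡14; β=1, v≡14 (mod 23); (14|23)=-1, (14|23)=-1; sign (−1)^1·-1^1·-1^1 = -1.
(a,b)_∞: sgn(3454485)=+, sgn(690)=+, so +1.
Ram(3454485, 690) = {2, 3, 17, 23}; no ℚ_2-point on the conic.

[2, 3, 17, 23]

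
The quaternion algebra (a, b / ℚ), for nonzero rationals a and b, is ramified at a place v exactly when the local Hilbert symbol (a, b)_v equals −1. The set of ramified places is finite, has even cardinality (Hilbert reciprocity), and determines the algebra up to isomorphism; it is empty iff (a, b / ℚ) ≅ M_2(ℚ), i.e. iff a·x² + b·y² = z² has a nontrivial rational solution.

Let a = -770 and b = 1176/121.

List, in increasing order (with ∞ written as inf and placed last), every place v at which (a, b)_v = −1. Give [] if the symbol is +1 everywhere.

[7, 11]

Mod squares: a ≡ -770, b ≡ 6. Check v ∈ {∞, 2, 3, 5, 7, 11}.
v=5: a=5^1·(≡1), b=5^0·(≡1) mod 5; (1|5)=+1, (1|5)=+1; (−1)^{1·0·2}·(+1)^0·(+1)^1 = +1.
v=2: v_2(a)=1, v_2(b)=3; units ≡ 7, 3 (mod 8); ε·ε+αω+βω = 1·1+1·1+3·0 ≡ 0  ⇒  (a,b)_2 = +1.
v=11: a=11^1·(≡7), b=11^-2·(≡10) mod 11; (7|11)=-1, (10|11)=-1; (−1)^{1·-2·5}·(-1)^-2·(-1)^1 = -1.
v=7: a=7^1·(≡2), b=7^2·(≡5) mod 7; (2|7)=+1, (5|7)=-1; (−1)^{1·2·3}·(+1)^2·(-1)^1 = -1.
v=3: a=3^0·(≡1), b=3^1·(≡2) mod 3; (1|3)=+1, (2|3)=-1; (−1)^{0·1·1}·(+1)^1·(-1)^0 = +1.
v=∞: -770 < 0 and 6 > 0  ⇒  (a,b)_∞ = +1.
(-770, 6 / ℚ) ramifies at {7, 11}: a division algebra.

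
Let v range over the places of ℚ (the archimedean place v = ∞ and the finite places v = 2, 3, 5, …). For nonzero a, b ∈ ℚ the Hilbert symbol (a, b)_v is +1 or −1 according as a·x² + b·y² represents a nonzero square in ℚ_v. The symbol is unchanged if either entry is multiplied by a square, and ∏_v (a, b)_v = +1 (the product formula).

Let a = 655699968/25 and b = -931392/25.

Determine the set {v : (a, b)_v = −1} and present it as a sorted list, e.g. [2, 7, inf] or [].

Mod squares: a ≡ 3, b ≡ -33. Check v ∈ {∞, 2, 3, 5, 7, 11}.
v=∞: 3 > 0 and -33 < 0  ⇒  (a,b)_∞ = +1.
v=5: a=5^-2·(≡3), b=5^-2·(≡3) mod 5; (3|5)=-1, (3|5)=-1; (−1)^{-2·-2·2}·(-1)^-2·(-1)^-2 = +1.
v=7: a=7^2·(≡3), b=7^2·(≡1) mod 7; (3|7)=-1, (1|7)=+1; (−1)^{2·2·3}·(-1)^2·(+1)^2 = +1.
v=3: a=3^3·(≡1), b=3^3·(≡1) mod 3; (1|3)=+1, (1|3)=+1; (−1)^{3·3·1}·(+1)^3·(+1)^3 = -1.
v=11: a=11^2·(≡4), b=11^1·(≡2) mod 11; (4|11)=+1, (2|11)=-1; (−1)^{2·1·5}·(+1)^1·(-1)^2 = +1.
v=2: v_2(a)=12, v_2(b)=6; units ≡ 3, 7 (mod 8); ε·ε+αω+βω = 1·1+12·0+6·1 ≡ 1  ⇒  (a,b)_2 = -1.
(3, -33 / ℚ) ramifies at {2, 3}: a division algebra.

[2, 3]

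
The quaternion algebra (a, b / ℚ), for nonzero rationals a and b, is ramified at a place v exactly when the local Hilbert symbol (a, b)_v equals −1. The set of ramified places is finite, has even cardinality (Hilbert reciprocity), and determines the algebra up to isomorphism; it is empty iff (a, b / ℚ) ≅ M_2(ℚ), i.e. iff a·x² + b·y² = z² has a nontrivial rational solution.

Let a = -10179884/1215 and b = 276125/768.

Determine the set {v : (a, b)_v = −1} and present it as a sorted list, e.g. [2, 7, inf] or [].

(a, b) ≡ (-165, 15) mod (ℚ^×)²; places V = {2, 3, 5, 11, 13, 37, 47, ∞}.
(a,b)_∞: sgn(-165)=−, sgn(15)=+, so +1.
(a,b)_5: α=-1, u≡2; β=3, v≡3 (mod 5); (2|5)=-1, (3|5)=-1; sign (−1)^0·-1^3·-1^-1 = +1.
(a,b)_37: α=2, u≡6; β=0, v≡13 (mod 37); (6|37)=-1, (13|37)=-1; sign (−1)^0·-1^0·-1^2 = +1.
(a,b)_13: α=2, u≡1; β=0, v≡5 (mod 13); (1|13)=+1, (5|13)=-1; sign (−1)^0·+1^0·-1^2 = +1.
(a,b)_11: α=1, u≡6; β=0, v≡4 (mod 11); (6|11)=-1, (4|11)=+1; sign (−1)^0·-1^0·+1^1 = +1.
(a,b)_3: α=-5, u≡2; β=-1, v≡2 (mod 3); (2|3)=-1, (2|3)=-1; sign (−1)^1·-1^-1·-1^-5 = -1.
(a,b)_2: α=2, β=-8; u≡3, v≡7 (mod 8); ε(u)ε(v)=1·1, αω(v)=2·0, βω(u)=-8·1; sum ≡ 1  ⇒  -1.
(a,b)_47: α=0, u≡22; β=2, v≡46 (mod 47); (22|47)=-1, (46|47)=-1; sign (−1)^0·-1^2·-1^0 = +1.
(-165, 15 / ℚ) ramifies at {2, 3}: a division algebra.

[2, 3]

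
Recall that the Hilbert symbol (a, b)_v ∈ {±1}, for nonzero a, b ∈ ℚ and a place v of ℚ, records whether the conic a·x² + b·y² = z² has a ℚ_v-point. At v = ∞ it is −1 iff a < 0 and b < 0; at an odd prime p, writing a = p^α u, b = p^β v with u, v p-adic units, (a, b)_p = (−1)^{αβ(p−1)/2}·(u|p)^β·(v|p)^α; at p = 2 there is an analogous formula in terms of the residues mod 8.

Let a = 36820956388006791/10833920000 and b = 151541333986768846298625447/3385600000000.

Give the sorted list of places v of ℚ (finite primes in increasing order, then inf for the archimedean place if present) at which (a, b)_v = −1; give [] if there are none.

Mod squares: a ≡ 3139598, b ≡ 7. Check v ∈ {∞, 2, 3, 5, 7, 11, 13, 17, 19, 23, 29, 37, 47}.
v=2: v_2(a)=-15, v_2(b)=-14; units ≡ 7, 7 (mod 8); ε·ε+αω+βω = 1·1+-15·0+-14·0 ≡ 1  ⇒  (a,b)_2 = -1.
v=3: a=3^4·(≡2), b=3^4·(≡1) mod 3; (2|3)=-1, (1|3)=+1; (−1)^{4·4·1}·(-1)^4·(+1)^4 = +1.
v=37: a=37^1·(≡24), b=37^2·(≡27) mod 37; (24|37)=-1, (27|37)=+1; (−1)^{1·2·18}·(-1)^2·(+1)^1 = +1.
v=13: a=13^2·(≡11), b=13^2·(≡6) mod 13; (11|13)=-1, (6|13)=-1; (−1)^{2·2·6}·(-1)^2·(-1)^2 = +1.
v=11: a=11^3·(≡5), b=11^4·(≡7) mod 11; (5|11)=+1, (7|11)=-1; (−1)^{3·4·5}·(+1)^4·(-1)^3 = -1.
v=47: a=47^0·(≡44), b=47^2·(≡21) mod 47; (44|47)=-1, (21|47)=+1; (−1)^{0·2·23}·(-1)^2·(+1)^0 = +1.
v=7: a=7^3·(≡3), b=7^7·(≡2) mod 7; (3|7)=-1, (2|7)=+1; (−1)^{3·7·3}·(-1)^7·(+1)^3 = +1.
v=23: a=23^-2·(≡18), b=23^-2·(≡10) mod 23; (18|23)=+1, (10|23)=-1; (−1)^{-2·-2·11}·(+1)^-2·(-1)^-2 = +1.
v=19: a=19^1·(≡14), b=19^2·(≡4) mod 19; (14|19)=-1, (4|19)=+1; (−1)^{1·2·9}·(-1)^2·(+1)^1 = +1.
v=5: a=5^-4·(≡3), b=5^-8·(≡2) mod 5; (3|5)=-1, (2|5)=-1; (−1)^{-4·-8·2}·(-1)^-8·(-1)^-4 = +1.
v=29: a=29^1·(≡5), b=29^2·(≡1) mod 29; (5|29)=+1, (1|29)=+1; (−1)^{1·2·14}·(+1)^2·(+1)^1 = +1.
v=17: a=17^2·(≡8), b=17^0·(≡7) mod 17; (8|17)=+1, (7|17)=-1; (−1)^{2·0·8}·(+1)^0·(-1)^2 = +1.
v=∞: 3139598 > 0 and 7 > 0  ⇒  (a,b)_∞ = +1.
(3139598, 7 / ℚ) ramifies at {2, 11}: a division algebra.

[2, 11]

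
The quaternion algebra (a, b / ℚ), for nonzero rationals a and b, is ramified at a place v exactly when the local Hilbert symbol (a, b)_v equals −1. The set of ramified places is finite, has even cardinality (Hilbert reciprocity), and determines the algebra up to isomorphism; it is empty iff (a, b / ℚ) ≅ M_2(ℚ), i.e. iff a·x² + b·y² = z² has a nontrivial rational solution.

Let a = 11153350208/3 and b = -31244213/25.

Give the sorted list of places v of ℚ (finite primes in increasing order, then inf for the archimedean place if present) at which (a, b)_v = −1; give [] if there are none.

[2, 19]

(a, b) ≡ (88179, -77) mod (ℚ^×)²; places V = {2, 3, 5, 7, 11, 13, 17, 19, ∞}.
(a,b)_19: α=1, u≡6; β=0, v≡15 (mod 19); (6|19)=+1, (15|19)=-1; sign (−1)^0·+1^0·-1^1 = -1.
(a,b)_17: α=1, u≡13; β=0, v≡13 (mod 17); (13|17)=+1, (13|17)=+1; sign (−1)^0·+1^0·+1^1 = +1.
(a,b)_∞: sgn(88179)=+, sgn(-77)=−, so +1.
(a,b)_3: α=-1, u≡2; β=0, v≡1 (mod 3); (2|3)=-1, (1|3)=+1; sign (−1)^0·-1^0·+1^-1 = +1.
(a,b)_13: α=1, u≡9; β=2, v≡4 (mod 13); (9|13)=+1, (4|13)=+1; sign (−1)^0·+1^2·+1^1 = +1.
(a,b)_11: α=2, u≡4; β=1, v≡5 (mod 11); (4|11)=+1, (5|11)=+1; sign (−1)^0·+1^1·+1^2 = +1.
(a,b)_2: α=6, β=0; u≡3, v≡3 (mod 8); ε(u)ε(v)=1·1, αω(v)=6·1, βω(u)=0·1; sum ≡ 1  ⇒  -1.
(a,b)_7: α=3, u≡4; β=5, v≡6 (mod 7); (4|7)=+1, (6|7)=-1; sign (−1)^1·+1^5·-1^3 = +1.
(a,b)_5: α=0, u≡1; β=-2, v≡2 (mod 5); (1|5)=+1, (2|5)=-1; sign (−1)^0·+1^-2·-1^0 = +1.
|Ram(88179, -77)| = 2, even; anisotropic at {2, 19}.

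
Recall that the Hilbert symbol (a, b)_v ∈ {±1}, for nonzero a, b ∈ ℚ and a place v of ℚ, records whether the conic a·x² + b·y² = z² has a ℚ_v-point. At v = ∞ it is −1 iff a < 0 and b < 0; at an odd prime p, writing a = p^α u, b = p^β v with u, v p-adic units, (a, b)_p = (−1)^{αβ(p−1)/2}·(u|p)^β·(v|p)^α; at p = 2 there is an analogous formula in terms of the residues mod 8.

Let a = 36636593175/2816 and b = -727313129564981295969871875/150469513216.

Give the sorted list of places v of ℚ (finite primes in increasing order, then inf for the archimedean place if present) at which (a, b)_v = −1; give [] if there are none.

(a, b) ≡ (77, -195) mod (ℚ^×)²; places V = {2, 3, 5, 7, 11, 13, 19, 29, 41, 53, ∞}.
(a,b)_19: α=0, u≡5; β=-2, v≡8 (mod 19); (5|19)=+1, (8|19)=-1; sign (−1)^0·+1^-2·-1^0 = +1.
(a,b)_∞: sgn(77)=+, sgn(-195)=−, so +1.
(a,b)_11: α=-1, u≡2; β=-2, v≡3 (mod 11); (2|11)=-1, (3|11)=+1; sign (−1)^0·-1^-2·+1^-1 = +1.
(a,b)_5: α=2, u≡2; β=5, v≡1 (mod 5); (2|5)=-1, (1|5)=+1; sign (−1)^0·-1^5·+1^2 = -1.
(a,b)_7: α=3, u≡1; β=4, v≡2 (mod 7); (1|7)=+1, (2|7)=+1; sign (−1)^0·+1^4·+1^3 = +1.
(a,b)_41: α=0, u≡18; β=2, v≡21 (mod 41); (18|41)=+1, (21|41)=+1; sign (−1)^0·+1^2·+1^0 = +1.
(a,b)_53: α=2, u≡10; β=4, v≡43 (mod 53); (10|53)=+1, (43|53)=+1; sign (−1)^0·+1^4·+1^2 = +1.
(a,b)_3: α=2, u≡2; β=9, v≡1 (mod 3); (2|3)=-1, (1|3)=+1; sign (−1)^0·-1^9·+1^2 = -1.
(a,b)_29: α=0, u≡11; β=-2, v≡17 (mod 29); (11|29)=-1, (17|29)=-1; sign (−1)^0·-1^-2·-1^0 = +1.
(a,b)_2: α=-8, β=-12; u≡5, v≡5 (mod 8); ε(u)ε(v)=0·0, αω(v)=-8·1, βω(u)=-12·1; sum ≡ 0  ⇒  +1.
(a,b)_13: α=2, u≡9; β=5, v≡6 (mod 13); (9|13)=+1, (6|13)=-1; sign (−1)^0·+1^5·-1^2 = +1.
|Ram(77, -195)| = 2, even; anisotropic at {3, 5}.

[3, 5]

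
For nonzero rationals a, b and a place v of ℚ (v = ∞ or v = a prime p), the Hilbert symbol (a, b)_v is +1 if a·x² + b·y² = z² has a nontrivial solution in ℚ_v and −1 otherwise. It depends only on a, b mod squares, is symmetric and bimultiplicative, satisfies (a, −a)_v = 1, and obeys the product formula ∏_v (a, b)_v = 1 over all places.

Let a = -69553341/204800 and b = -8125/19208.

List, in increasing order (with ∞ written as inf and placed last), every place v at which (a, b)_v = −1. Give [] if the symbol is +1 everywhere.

(a, b) ≡ (-442, -26) mod (ℚ^×)²; places V = {2, 3, 5, 7, 11, 13, 17, ∞}.
(a,b)_13: α=1, u≡8; β=1, v≡11 (mod 13); (8|13)=-1, (11|13)=-1; sign (−1)^0·-1^1·-1^1 = +1.
(a,b)_∞: sgn(-442)=−, sgn(-26)=−, so -1.
(a,b)_5: α=-2, u≡2; β=4, v≡4 (mod 5); (2|5)=-1, (4|5)=+1; sign (−1)^0·-1^4·+1^-2 = +1.
(a,b)_3: α=2, u≡2; β=0, v≡1 (mod 3); (2|3)=-1, (1|3)=+1; sign (−1)^0·-1^0·+1^2 = +1.
(a,b)_7: α=0, u≡3; β=-4, v≡2 (mod 7); (3|7)=-1, (2|7)=+1; sign (−1)^0·-1^-4·+1^0 = +1.
(a,b)_2: α=-13, β=-3; u≡3, v≡3 (mod 8); ε(u)ε(v)=1·1, αω(v)=-13·1, βω(u)=-3·1; sum ≡ 1  ⇒  -1.
(a,b)_11: α=2, u≡3; β=0, v≡2 (mod 11); (3|11)=+1, (2|11)=-1; sign (−1)^0·+1^0·-1^2 = +1.
(a,b)_17: α=3, u≡4; β=0, v≡8 (mod 17); (4|17)=+1, (8|17)=+1; sign (−1)^0·+1^0·+1^3 = +1.
|Ram(-442, -26)| = 2, even; anisotropic at {2, ∞}.

[2, inf]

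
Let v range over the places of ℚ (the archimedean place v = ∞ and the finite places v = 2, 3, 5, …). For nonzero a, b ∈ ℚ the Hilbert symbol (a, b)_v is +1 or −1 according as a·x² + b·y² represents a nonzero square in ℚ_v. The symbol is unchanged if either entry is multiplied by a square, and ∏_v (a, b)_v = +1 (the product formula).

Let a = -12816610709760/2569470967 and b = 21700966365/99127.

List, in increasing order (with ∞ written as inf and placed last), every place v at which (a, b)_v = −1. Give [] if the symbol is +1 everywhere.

Mod squares: a ≡ -455, b ≡ 13195. Check v ∈ {∞, 2, 3, 5, 7, 11, 13, 17, 23, 29}.
v=7: a=7^-5·(≡3), b=7^-3·(≡4) mod 7; (3|7)=-1, (4|7)=+1; (−1)^{-5·-3·3}·(-1)^-3·(+1)^-5 = +1.
v=11: a=11^2·(≡6), b=11^0·(≡2) mod 11; (6|11)=-1, (2|11)=-1; (−1)^{2·0·5}·(-1)^0·(-1)^2 = +1.
v=2: v_2(a)=8, v_2(b)=0; units ≡ 1, 3 (mod 8); ε·ε+αω+βω = 0·1+8·1+0·0 ≡ 0  ⇒  (a,b)_2 = +1.
v=29: a=29^4·(≡24), b=29^3·(≡13) mod 29; (24|29)=+1, (13|29)=+1; (−1)^{4·3·14}·(+1)^3·(+1)^4 = +1.
v=17: a=17^-2·(≡1), b=17^-2·(≡7) mod 17; (1|17)=+1, (7|17)=-1; (−1)^{-2·-2·8}·(+1)^-2·(-1)^-2 = +1.
v=23: a=23^-2·(≡22), b=23^0·(≡2) mod 23; (22|23)=-1, (2|23)=+1; (−1)^{-2·0·11}·(-1)^0·(+1)^-2 = +1.
v=3: a=3^2·(≡1), b=3^4·(≡1) mod 3; (1|3)=+1, (1|3)=+1; (−1)^{2·4·1}·(+1)^4·(+1)^2 = +1.
v=13: a=13^1·(≡12), b=13^3·(≡1) mod 13; (12|13)=+1, (1|13)=+1; (−1)^{1·3·6}·(+1)^3·(+1)^1 = +1.
v=∞: -455 < 0 and 13195 > 0  ⇒  (a,b)_∞ = +1.
v=5: a=5^1·(≡4), b=5^1·(≡4) mod 5; (4|5)=+1, (4|5)=+1; (−1)^{1·1·2}·(+1)^1·(+1)^1 = +1.
Every local symbol is +1, so the conic -455·x² + 13195·y² = z² has ℚ_v-points for all v and hence a ℚ-point; (a, b / ℚ) ≅ M_2(ℚ).

[]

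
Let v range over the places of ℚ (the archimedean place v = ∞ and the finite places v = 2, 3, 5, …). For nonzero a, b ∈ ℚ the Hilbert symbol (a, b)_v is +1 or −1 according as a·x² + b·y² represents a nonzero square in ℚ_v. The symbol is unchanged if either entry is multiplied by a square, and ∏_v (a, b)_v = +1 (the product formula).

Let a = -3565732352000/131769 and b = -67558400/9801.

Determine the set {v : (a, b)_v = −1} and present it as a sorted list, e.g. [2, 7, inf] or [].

(a, b) ≡ (-5, -2639) mod (ℚ^×)²; places V = {2, 3, 5, 7, 11, 13, 29, ∞}.
(a,b)_29: α=2, u≡28; β=1, v≡1 (mod 29); (28|29)=+1, (1|29)=+1; sign (−1)^0·+1^1·+1^2 = +1.
(a,b)_7: α=2, u≡1; β=1, v≡1 (mod 7); (1|7)=+1, (1|7)=+1; sign (−1)^0·+1^1·+1^2 = +1.
(a,b)_3: α=-2, u≡1; β=-4, v≡1 (mod 3); (1|3)=+1, (1|3)=+1; sign (−1)^0·+1^-4·+1^-2 = +1.
(a,b)_5: α=3, u≡1; β=2, v≡4 (mod 5); (1|5)=+1, (4|5)=+1; sign (−1)^0·+1^2·+1^3 = +1.
(a,b)_13: α=2, u≡8; β=1, v≡11 (mod 13); (8|13)=-1, (11|13)=-1; sign (−1)^0·-1^1·-1^2 = -1.
(a,b)_∞: sgn(-5)=−, sgn(-2639)=−, so -1.
(a,b)_2: α=12, β=10; u≡3, v≡1 (mod 8); ε(u)ε(v)=1·0, αω(v)=12·0, βω(u)=10·1; sum ≡ 0  ⇒  +1.
(a,b)_11: α=-4, u≡8; β=-2, v≡9 (mod 11); (8|11)=-1, (9|11)=+1; sign (−1)^0·-1^-2·+1^-4 = +1.
|Ram(-5, -2639)| = 2, even; anisotropic at {13, ∞}.

[13, inf]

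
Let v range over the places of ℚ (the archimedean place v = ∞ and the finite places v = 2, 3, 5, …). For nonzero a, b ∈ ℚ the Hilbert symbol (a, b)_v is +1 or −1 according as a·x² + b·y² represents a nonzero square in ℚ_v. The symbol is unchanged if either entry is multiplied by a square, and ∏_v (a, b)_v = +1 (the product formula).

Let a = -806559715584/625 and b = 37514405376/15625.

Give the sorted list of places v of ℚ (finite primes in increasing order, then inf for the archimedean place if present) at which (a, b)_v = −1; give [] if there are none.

[2, 43]

(a, b) ≡ (-189329, 8806) mod (ℚ^×)²; places V = {2, 3, 5, 7, 17, 37, 43, ∞}.
(a,b)_2: α=8, β=9; u≡7, v≡3 (mod 8); ε(u)ε(v)=1·1, αω(v)=8·1, βω(u)=9·0; sum ≡ 1  ⇒  -1.
(a,b)_17: α=1, u≡16; β=1, v≡9 (mod 17); (16|17)=+1, (9|17)=+1; sign (−1)^0·+1^1·+1^1 = +1.
(a,b)_37: α=1, u≡28; β=1, v≡9 (mod 37); (28|37)=+1, (9|37)=+1; sign (−1)^0·+1^1·+1^1 = +1.
(a,b)_∞: sgn(-189329)=−, sgn(8806)=+, so +1.
(a,b)_5: α=-4, u≡1; β=-6, v≡1 (mod 5); (1|5)=+1, (1|5)=+1; sign (−1)^0·+1^-6·+1^-4 = +1.
(a,b)_43: α=3, u≡32; β=2, v≡37 (mod 43); (32|43)=-1, (37|43)=-1; sign (−1)^0·-1^2·-1^3 = -1.
(a,b)_3: α=2, u≡1; β=2, v≡1 (mod 3); (1|3)=+1, (1|3)=+1; sign (−1)^0·+1^2·+1^2 = +1.
(a,b)_7: α=1, u≡4; β=1, v≡5 (mod 7); (4|7)=+1, (5|7)=-1; sign (−1)^1·+1^1·-1^1 = +1.
|Ram(-189329, 8806)| = 2, even; anisotropic at {2, 43}.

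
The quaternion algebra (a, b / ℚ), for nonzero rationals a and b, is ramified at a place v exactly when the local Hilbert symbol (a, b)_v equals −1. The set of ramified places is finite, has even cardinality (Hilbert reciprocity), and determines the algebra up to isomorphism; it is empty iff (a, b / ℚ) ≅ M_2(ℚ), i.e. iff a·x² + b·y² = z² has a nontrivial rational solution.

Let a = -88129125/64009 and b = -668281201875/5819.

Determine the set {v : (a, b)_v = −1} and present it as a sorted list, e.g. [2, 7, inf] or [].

[2, 5, 31, inf]

(a, b) ≡ (-1085, -33) mod (ℚ^×)²; places V = {2, 3, 5, 7, 11, 19, 23, 29, 31, ∞}.
(a,b)_3: α=2, u≡1; β=3, v≡1 (mod 3); (1|3)=+1, (1|3)=+1; sign (−1)^0·+1^3·+1^2 = +1.
(a,b)_31: α=1, u≡24; β=2, v≡26 (mod 31); (24|31)=-1, (26|31)=-1; sign (−1)^0·-1^2·-1^1 = -1.
(a,b)_5: α=3, u≡3; β=4, v≡3 (mod 5); (3|5)=-1, (3|5)=-1; sign (−1)^0·-1^4·-1^3 = -1.
(a,b)_19: α=2, u≡16; β=0, v≡17 (mod 19); (16|19)=+1, (17|19)=+1; sign (−1)^0·+1^0·+1^2 = +1.
(a,b)_7: α=1, u≡3; β=2, v≡2 (mod 7); (3|7)=-1, (2|7)=+1; sign (−1)^0·-1^2·+1^1 = +1.
(a,b)_11: α=-2, u≡4; β=-1, v≡10 (mod 11); (4|11)=+1, (10|11)=-1; sign (−1)^0·+1^-1·-1^-2 = +1.
(a,b)_∞: sgn(-1085)=−, sgn(-33)=−, so -1.
(a,b)_29: α=0, u≡8; β=2, v≡5 (mod 29); (8|29)=-1, (5|29)=+1; sign (−1)^0·-1^2·+1^0 = +1.
(a,b)_2: α=0, β=0; u≡3, v≡7 (mod 8); ε(u)ε(v)=1·1, αω(v)=0·0, βω(u)=0·1; sum ≡ 1  ⇒  -1.
(a,b)_23: α=-2, u≡15; β=-2, v≡16 (mod 23); (15|23)=-1, (16|23)=+1; sign (−1)^0·-1^-2·+1^-2 = +1.
Ram(-1085, -33) = {2, 5, 31, ∞}; no ℚ_2-point on the conic.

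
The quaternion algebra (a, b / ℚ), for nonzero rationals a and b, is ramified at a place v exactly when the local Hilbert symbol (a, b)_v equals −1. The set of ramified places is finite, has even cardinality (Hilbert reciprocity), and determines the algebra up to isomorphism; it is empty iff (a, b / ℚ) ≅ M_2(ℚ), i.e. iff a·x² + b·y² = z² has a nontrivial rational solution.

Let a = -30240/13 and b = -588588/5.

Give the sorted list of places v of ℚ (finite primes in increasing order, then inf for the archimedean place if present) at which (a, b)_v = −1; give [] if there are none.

[3, 5, 7, inf]

Mod squares: a ≡ -2730, b ≡ -15015. Check v ∈ {∞, 2, 3, 5, 7, 11, 13}.
v=11: a=11^0·(≡5), b=11^1·(≡8) mod 11; (5|11)=+1, (8|11)=-1; (−1)^{0·1·5}·(+1)^1·(-1)^0 = +1.
v=7: a=7^1·(≡1), b=7^3·(≡4) mod 7; (1|7)=+1, (4|7)=+1; (−1)^{1·3·3}·(+1)^3·(+1)^1 = -1.
v=3: a=3^3·(≡2), b=3^1·(≡2) mod 3; (2|3)=-1, (2|3)=-1; (−1)^{3·1·1}·(-1)^1·(-1)^3 = -1.
v=5: a=5^1·(≡4), b=5^-1·(≡2) mod 5; (4|5)=+1, (2|5)=-1; (−1)^{1·-1·2}·(+1)^-1·(-1)^1 = -1.
v=2: v_2(a)=5, v_2(b)=2; units ≡ 3, 1 (mod 8); ε·ε+αω+βω = 1·0+5·0+2·1 ≡ 0  ⇒  (a,b)_2 = +1.
v=13: a=13^-1·(≡11), b=13^1·(≡11) mod 13; (11|13)=-1, (11|13)=-1; (−1)^{-1·1·6}·(-1)^1·(-1)^-1 = +1.
v=∞: -2730 < 0 and -15015 < 0  ⇒  (a,b)_∞ = -1.
(-2730, -15015 / ℚ) ramifies at {3, 5, 7, ∞}: a division algebra.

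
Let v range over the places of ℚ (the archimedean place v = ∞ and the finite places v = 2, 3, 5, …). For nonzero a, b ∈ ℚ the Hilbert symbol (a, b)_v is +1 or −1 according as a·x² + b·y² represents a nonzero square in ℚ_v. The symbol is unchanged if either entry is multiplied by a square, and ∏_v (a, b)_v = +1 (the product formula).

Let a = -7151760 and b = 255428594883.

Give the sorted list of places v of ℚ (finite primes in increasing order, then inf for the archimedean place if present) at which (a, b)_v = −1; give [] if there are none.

[2, 5, 7, 11]

(a, b) ≡ (-49665, 531867) mod (ℚ^×)²; places V = {2, 3, 5, 7, 11, 19, 31, 43, ∞}.
(a,b)_11: α=1, u≡6; β=2, v≡10 (mod 11); (6|11)=-1, (10|11)=-1; sign (−1)^0·-1^2·-1^1 = -1.
(a,b)_2: α=4, β=0; u≡7, v≡3 (mod 8); ε(u)ε(v)=1·1, αω(v)=4·1, βω(u)=0·0; sum ≡ 1  ⇒  -1.
(a,b)_7: α=1, u≡5; β=3, v≡3 (mod 7); (5|7)=-1, (3|7)=-1; sign (−1)^1·-1^3·-1^1 = -1.
(a,b)_∞: sgn(-49665)=−, sgn(531867)=+, so +1.
(a,b)_5: α=1, u≡3; β=0, v≡3 (mod 5); (3|5)=-1, (3|5)=-1; sign (−1)^0·-1^0·-1^1 = -1.
(a,b)_31: α=0, u≡2; β=1, v≡20 (mod 31); (2|31)=+1, (20|31)=+1; sign (−1)^0·+1^1·+1^0 = +1.
(a,b)_19: α=0, u≡11; β=1, v≡11 (mod 19); (11|19)=+1, (11|19)=+1; sign (−1)^0·+1^1·+1^0 = +1.
(a,b)_3: α=3, u≡2; β=5, v≡1 (mod 3); (2|3)=-1, (1|3)=+1; sign (−1)^1·-1^5·+1^3 = +1.
(a,b)_43: α=1, u≡4; β=1, v≡12 (mod 43); (4|43)=+1, (12|43)=-1; sign (−1)^1·+1^1·-1^1 = +1.
Ram(-49665, 531867) = {2, 5, 7, 11}; no ℚ_2-point on the conic.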